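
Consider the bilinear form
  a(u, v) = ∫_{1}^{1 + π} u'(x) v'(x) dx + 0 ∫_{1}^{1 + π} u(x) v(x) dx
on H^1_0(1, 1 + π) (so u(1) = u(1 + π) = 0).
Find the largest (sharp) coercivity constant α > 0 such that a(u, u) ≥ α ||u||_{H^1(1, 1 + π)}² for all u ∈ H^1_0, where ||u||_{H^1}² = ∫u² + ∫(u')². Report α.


α = 1/2

Coercivity of a(·,·) on H^1_0(1, 1 + π) means a(u, u) ≥ α ||u||_{H^1}² for every u ∈ H^1_0.
The interval has length L = π, and Poincaré/coercivity depend only on L. Here a(u, u) = ∫(u')² + (0)·∫u².
Here c = 0, so a(u,u) = ∫(u')² alone. The condition a(u,u) ≥ α||u||_{H^1}² reads (1−α)∫(u')² ≥ (α−c)∫u². Any admissible α is ≤ 1 (rapidly oscillating u have ∫u²/∫(u')² → 0), and α = 1 would force 0 ≥ (1−c)∫u², impossible since c < 1; so 1−α > 0. By the sharp Poincaré inequality on H^1_0 of an interval of length L, ∫(u')² ≥ (π/L)²∫u² with equality for the first sine mode sin(π(x−x₀)/L) (x₀ the left endpoint), so the inequality holds for all u iff (1−α)(π/L)² ≥ α − c, i.e. α ≤ ((π/L)² + c)/((π/L)² + 1) = (1 + c(L/π)²)/(1 + (L/π)²). (Direct route, valid since c ≤ 0: Poincaré gives c∫u² ≥ c(L/π)²∫(u')², so a(u,u) ≥ (1 + c(L/π)²)∫(u')², while ||u||_{H^1}² ≤ (1 + (L/π)²)∫(u')²; dividing yields the same α.) With (π/L)² = 1 and c = 0, the largest admissible constant is α = ((π/L)² + c)/((π/L)² + 1).
Simplifying, α = 1/2.


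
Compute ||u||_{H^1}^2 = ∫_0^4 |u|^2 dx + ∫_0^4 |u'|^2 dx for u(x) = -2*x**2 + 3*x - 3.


||u||_{H^1}^2 = 8648/15

The H^1 norm (squared) on an interval (0, L) is
  ||u||_{H^1}^2 = ∫_0^L u(x)^2 dx + ∫_0^L u'(x)^2 dx.
Compute u'(x) = 3 - 4*x.
Then u(x)^2 = 4*x**4 - 12*x**3 + 21*x**2 - 18*x + 9 and u'(x)^2 = 16*x**2 - 24*x + 9.
Integrate each monomial from 0 to 4 using ∫_0^4 c·x^n dx = c·4^(n+1)/(n+1):
  ∫_0^4 u(x)^2 dx = ∫_0^4 (4*x^4 - 12*x^3 + 21*x^2 - 18*x + 9) dx. Term by term:
    ∫_0^4 4*x^4 dx = 4096/5;  ∫_0^4 -12*x^3 dx = -768;  ∫_0^4 21*x^2 dx = 448;
    ∫_0^4 -18*x dx = -144;  ∫_0^4 9 dx = 36.
  Sum: 4096/5 − 768 + 448 − 144 + 36 = 1956/5.
  ∫_0^4 u'(x)^2 dx = ∫_0^4 (16*x^2 - 24*x + 9) dx. Term by term:
    ∫_0^4 16*x^2 dx = 1024/3;  ∫_0^4 -24*x dx = -192;  ∫_0^4 9 dx = 36.
  Sum: 1024/3 − 192 + 36 = 556/3.
Adding: ||u||_{H^1}^2 = 1956/5 + 556/3 = 8648/15.


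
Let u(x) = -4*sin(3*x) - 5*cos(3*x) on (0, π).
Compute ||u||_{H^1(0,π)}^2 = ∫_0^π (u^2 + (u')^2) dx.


||u||_{H^1(0,π)}^2 = 205*π

u'(x) = 15*sin(3*x) - 12*cos(3*x).
Expand u² and (u')² and integrate term by term on (0, π), using: for integers n ≥ 1, ∫_0^π sin²(nx) dx = ∫_0^π cos²(nx) dx = π/2; for n ≠ n', ∫_0^π sin(nx)sin(n'x) dx = ∫_0^π cos(nx)cos(n'x) dx = 0; and by product-to-sum, ∫_0^π sin(nx)cos(n'x) dx = ½∫_0^π [sin((n+n')x) + sin((n−n')x)] dx, which is 0 when n+n' is even and 2n/(n²−n'²) when n+n' is odd (it need not vanish on (0, π)).
  u² squared terms: (-5)²·∫cos(3x)² dx = 25·π/2 = 25*π/2;  (-4)²·∫sin(3x)² dx = 16·π/2 = 8*π.
  u² cross terms: 2·(-5)·(-4)·∫cos(3x)·sin(3x) dx = 40·(0) = 0.
  So ∫_0^π u² dx = 25*π/2 + 8*π + 0 = 41*π/2.
  (u')² squared terms: (-12)²·∫cos(3x)² dx = 144·π/2 = 72*π;  (15)²·∫sin(3x)² dx = 225·π/2 = 225*π/2.
  (u')² cross terms: 2·(-12)·(15)·∫cos(3x)·sin(3x) dx = -360·(0) = 0.
  So ∫_0^π (u')² dx = 72*π + 225*π/2 + 0 = 369*π/2.
||u||_{H^1}^2 = (41*π/2) + (369*π/2) = 205*π.


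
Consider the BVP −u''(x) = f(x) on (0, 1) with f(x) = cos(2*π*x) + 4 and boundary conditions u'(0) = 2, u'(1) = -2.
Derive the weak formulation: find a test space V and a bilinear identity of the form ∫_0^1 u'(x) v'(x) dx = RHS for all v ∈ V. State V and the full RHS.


V = H^1(0, 1) (v unrestricted at boundary; u is determined up to an additive constant); weak form: ∫_0^1 u'v' dx = ∫_0^1 (cos(2*π*x) + 4) v dx − 2·v(1) − 2·v(0) for all v ∈ V.

Multiply both sides by a test function v and integrate from 0 to 1:
  ∫_0^1 −u''(x) v(x) dx = ∫_0^1 f(x) v(x) dx.
Integrate the LHS by parts once:
  ∫_0^1 −u'' v dx = −[u'(x) v(x)]_0^1 + ∫_0^1 u'(x) v'(x) dx.
Thus ∫_0^1 u'(x) v'(x) dx = ∫_0^1 f(x) v(x) dx + [u'(x) v(x)]_0^1.
Choose V so that boundary terms are either known or forced to vanish.
u has inhomogeneous Neumann u'(0) = 2, u'(1) = -2. [u' v]_0^1 = (-2)·v(1) − (2)·v(0) = − 2·v(1) − 2·v(0). Take V = H^1(0, 1); boundary term becomes part of RHS.
Weak formulation: find u (satisfying any essential BC) such that ∫_0^1 u'(x) v'(x) dx = ∫_0^1 f v dx − 2·v(1) − 2·v(0) for all v ∈ V (Neumann data are natural BCs: they enter the RHS as boundary terms).
Substituting f(x) = cos(2*π*x) + 4, the right-hand side is ∫_0^1 (cos(2*π*x) + 4) v dx − 2·v(1) − 2·v(0).
Compatibility check (pure Neumann): taking v ≡ 1 ∈ V gives 0 = ∫_0^1 f dx + (-2) − (2), i.e. ∫_0^1 f dx must equal u'(0) − u'(1) = 4. Indeed ∫_0^1 (cos(2*π*x) + 4) dx = 4, so the data are compatible. The solution is then unique only up to an additive constant (fix it e.g. by requiring ∫_0^1 u dx = 0).


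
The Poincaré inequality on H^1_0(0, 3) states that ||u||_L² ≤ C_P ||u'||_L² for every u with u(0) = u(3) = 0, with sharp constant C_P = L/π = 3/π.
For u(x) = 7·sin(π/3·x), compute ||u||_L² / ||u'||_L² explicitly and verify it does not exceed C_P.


||u||_L² / ||u'||_L² = 3/π = C_P.

u(x) = 7·sin(π/3·x), so u'(x) = 7*π*cos(π*x/3)/3.
Writing u(x) = A·sin(kπx/L) with A = 7 and k = 1, use ∫_0^L sin²(kπx/L) dx = L/2 and ∫_0^L cos²(kπx/L) dx = L/2.
u² = 49·sin²(π/3·x) and (u')² = 49*π^2/9·cos²(π/3·x), and each of sin², cos² integrates to L/2 = 3/2 over (0, 3).
∫_0^3 u² dx = 147/2, so ||u||_L² = 7*sqrt(6)/2.
∫_0^3 (u')² dx = 49*π^2/6, so ||u'||_L² = 7*sqrt(6)*π/6.
Ratio ||u||_L² / ||u'||_L² = 3/π.
Sharp Poincaré constant on H^1_0(0, 3) is C_P = L/π = 3/π, achieved by sin(π/3·x).
This is the k = 1 eigenfunction (up to amplitude), so the ratio equals the sharp Poincaré constant exactly.


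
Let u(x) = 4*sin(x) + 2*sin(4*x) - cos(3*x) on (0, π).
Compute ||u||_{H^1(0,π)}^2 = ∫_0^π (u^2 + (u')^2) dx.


||u||_{H^1(0,π)}^2 = -320/7 + 55*π

u'(x) = 3*sin(3*x) + 4*cos(x) + 8*cos(4*x).
Expand u² and (u')² and integrate term by term on (0, π), using: for integers n ≥ 1, ∫_0^π sin²(nx) dx = ∫_0^π cos²(nx) dx = π/2; for n ≠ n', ∫_0^π sin(nx)sin(n'x) dx = ∫_0^π cos(nx)cos(n'x) dx = 0; and by product-to-sum, ∫_0^π sin(nx)cos(n'x) dx = ½∫_0^π [sin((n+n')x) + sin((n−n')x)] dx, which is 0 when n+n' is even and 2n/(n²−n'²) when n+n' is odd (it need not vanish on (0, π)).
  u² squared terms: (-1)²·∫cos(3x)² dx = 1·π/2 = π/2;  (2)²·∫sin(4x)² dx = 4·π/2 = 2*π;  (4)²·∫sin(x)² dx = 16·π/2 = 8*π.
  u² cross terms: 2·(-1)·(2)·∫cos(3x)·sin(4x) dx = -4·(8/7) = -32/7;  2·(-1)·(4)·∫cos(3x)·sin(x) dx = -8·(0) = 0;  2·(2)·(4)·∫sin(4x)·sin(x) dx = 16·(0) = 0.
  So ∫_0^π u² dx = π/2 + 2*π + 8*π − 32/7 + 0 + 0 = -32/7 + 21*π/2.
  (u')² squared terms: (3)²·∫sin(3x)² dx = 9·π/2 = 9*π/2;  (4)²·∫cos(x)² dx = 16·π/2 = 8*π;  (8)²·∫cos(4x)² dx = 64·π/2 = 32*π.
  (u')² cross terms: 2·(3)·(4)·∫sin(3x)·cos(x) dx = 24·(0) = 0;  2·(3)·(8)·∫sin(3x)·cos(4x) dx = 48·(-6/7) = -288/7;  2·(4)·(8)·∫cos(x)·cos(4x) dx = 64·(0) = 0.
  So ∫_0^π (u')² dx = 9*π/2 + 8*π + 32*π + 0 − 288/7 + 0 = -288/7 + 89*π/2.
||u||_{H^1}^2 = (-32/7 + 21*π/2) + (-288/7 + 89*π/2) = -320/7 + 55*π.


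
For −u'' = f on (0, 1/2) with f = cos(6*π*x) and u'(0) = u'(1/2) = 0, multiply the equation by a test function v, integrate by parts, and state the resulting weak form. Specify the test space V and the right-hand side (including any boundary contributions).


V = H^1(0, 1/2) (no boundary constraint on v; u is determined up to an additive constant); weak form: ∫_0^1/2 u'v' dx = ∫_0^1/2 (cos(6*π*x)) v dx for all v ∈ V.

Multiply both sides by a test function v and integrate from 0 to 1/2:
  ∫_0^1/2 −u''(x) v(x) dx = ∫_0^1/2 f(x) v(x) dx.
Integrate the LHS by parts once:
  ∫_0^1/2 −u'' v dx = −[u'(x) v(x)]_0^1/2 + ∫_0^1/2 u'(x) v'(x) dx.
Thus ∫_0^1/2 u'(x) v'(x) dx = ∫_0^1/2 f(x) v(x) dx + [u'(x) v(x)]_0^1/2.
Choose V so that boundary terms are either known or forced to vanish.
u has homogeneous Neumann: u'(0) = u'(1/2) = 0. So [u' v]_0^1/2 = 0·v(1/2) − 0·v(0) = 0 for any v; take V = H^1(0, 1/2).
Weak formulation: find u (satisfying any essential BC) such that ∫_0^1/2 u'(x) v'(x) dx = ∫_0^1/2 f v dx for all v ∈ V (homogeneous Neumann, so boundary terms vanish).
Substituting f(x) = cos(6*π*x), the right-hand side is ∫_0^1/2 (cos(6*π*x)) v dx.
Compatibility check (pure Neumann): taking v ≡ 1 ∈ V gives 0 = ∫_0^1/2 f dx + (0) − (0), i.e. ∫_0^1/2 f dx must equal u'(0) − u'(1/2) = 0. Indeed ∫_0^1/2 (cos(6*π*x)) dx = 0, so the data are compatible. The solution is then unique only up to an additive constant (fix it e.g. by requiring ∫_0^1/2 u dx = 0).


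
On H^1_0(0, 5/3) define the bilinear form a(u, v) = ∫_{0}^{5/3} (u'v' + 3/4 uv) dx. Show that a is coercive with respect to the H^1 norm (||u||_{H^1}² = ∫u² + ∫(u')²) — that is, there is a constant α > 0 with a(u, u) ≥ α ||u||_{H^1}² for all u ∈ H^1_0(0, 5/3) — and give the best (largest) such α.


α = 3*(25 + 12*π^2)/(4*(25 + 9*π^2))

Coercivity of a(·,·) on H^1_0(0, 5/3) means a(u, u) ≥ α ||u||_{H^1}² for every u ∈ H^1_0.
The interval has length L = 5/3, and Poincaré/coercivity depend only on L. Here a(u, u) = ∫(u')² + (3/4)·∫u².
Here 0 < c = 3/4 < 1. The condition a(u,u) ≥ α||u||_{H^1}² reads (1−α)∫(u')² ≥ (α−c)∫u². Any admissible α is ≤ 1 (rapidly oscillating u have ∫u²/∫(u')² → 0), and α = 1 would force 0 ≥ (1−c)∫u², impossible since c < 1; so 1−α > 0. By the sharp Poincaré inequality on H^1_0 of an interval of length L, ∫(u')² ≥ (π/L)²∫u² with equality for the first sine mode sin(π(x−x₀)/L) (x₀ the left endpoint), so the inequality holds for all u iff (1−α)(π/L)² ≥ α − c, i.e. α ≤ ((π/L)² + c)/((π/L)² + 1) = (1 + c(L/π)²)/(1 + (L/π)²). With (π/L)² = 9*π^2/25 and c = 3/4, the largest admissible constant is α = ((π/L)² + c)/((π/L)² + 1).
Simplifying, α = 3*(25 + 12*π^2)/(4*(25 + 9*π^2)).


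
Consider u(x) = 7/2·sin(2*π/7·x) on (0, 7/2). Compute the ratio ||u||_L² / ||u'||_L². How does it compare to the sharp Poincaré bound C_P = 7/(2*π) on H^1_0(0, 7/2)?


||u||_L² / ||u'||_L² = 7/(2*π) = C_P.

u(x) = 7/2·sin(2*π/7·x), so u'(x) = π*cos(2*π*x/7).
Writing u(x) = A·sin(kπx/L) with A = 7/2 and k = 1, use ∫_0^L sin²(kπx/L) dx = L/2 and ∫_0^L cos²(kπx/L) dx = L/2.
u² = 49/4·sin²(2*π/7·x) and (u')² = π^2·cos²(2*π/7·x), and each of sin², cos² integrates to L/2 = 7/4 over (0, 7/2).
∫_0^7/2 u² dx = 343/16, so ||u||_L² = 7*sqrt(7)/4.
∫_0^7/2 (u')² dx = 7*π^2/4, so ||u'||_L² = sqrt(7)*π/2.
Ratio ||u||_L² / ||u'||_L² = 7/(2*π).
Sharp Poincaré constant on H^1_0(0, 7/2) is C_P = L/π = 7/(2*π), achieved by sin(2*π/7·x).
This is the k = 1 eigenfunction (up to amplitude), so the ratio equals the sharp Poincaré constant exactly.


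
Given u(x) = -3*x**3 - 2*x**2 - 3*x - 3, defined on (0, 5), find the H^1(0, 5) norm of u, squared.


||u||_{H^1}^2 = 9089455/42

The H^1 norm (squared) on an interval (0, L) is
  ||u||_{H^1}^2 = ∫_0^L u(x)^2 dx + ∫_0^L u'(x)^2 dx.
Compute u'(x) = -9*x**2 - 4*x - 3.
Then u(x)^2 = 9*x**6 + 12*x**5 + 22*x**4 + 30*x**3 + 21*x**2 + 18*x + 9 and u'(x)^2 = 81*x**4 + 72*x**3 + 70*x**2 + 24*x + 9.
Integrate each monomial from 0 to 5 using ∫_0^5 c·x^n dx = c·5^(n+1)/(n+1):
  ∫_0^5 u(x)^2 dx = ∫_0^5 (9*x^6 + 12*x^5 + 22*x^4 + 30*x^3 + 21*x^2 + 18*x + 9) dx. Term by term:
    ∫_0^5 9*x^6 dx = 703125/7;  ∫_0^5 12*x^5 dx = 31250;  ∫_0^5 22*x^4 dx = 13750;
    ∫_0^5 30*x^3 dx = 9375/2;  ∫_0^5 21*x^2 dx = 875;  ∫_0^5 18*x dx = 225;
    ∫_0^5 9 dx = 45.
  Sum: 703125/7 + 31250 + 13750 + 9375/2 + 875 + 225 + 45 = 2117905/14.
  ∫_0^5 u'(x)^2 dx = ∫_0^5 (81*x^4 + 72*x^3 + 70*x^2 + 24*x + 9) dx. Term by term:
    ∫_0^5 81*x^4 dx = 50625;  ∫_0^5 72*x^3 dx = 11250;  ∫_0^5 70*x^2 dx = 8750/3;
    ∫_0^5 24*x dx = 300;  ∫_0^5 9 dx = 45.
  Sum: 50625 + 11250 + 8750/3 + 300 + 45 = 195410/3.
Adding: ||u||_{H^1}^2 = 2117905/14 + 195410/3 = 9089455/42.


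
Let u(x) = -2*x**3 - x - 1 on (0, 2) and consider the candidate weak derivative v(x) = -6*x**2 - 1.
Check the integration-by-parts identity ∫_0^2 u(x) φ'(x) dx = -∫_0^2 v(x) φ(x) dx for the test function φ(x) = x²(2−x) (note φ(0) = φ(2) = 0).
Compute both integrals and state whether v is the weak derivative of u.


LHS = 212/15, RHS = 212/15. Yes, v = u' weakly.

u(x) = -2*x**3 - x - 1, classical derivative u'(x) = -6*x**2 - 1.
φ(x) = x²(2−x), so φ'(x) = x*(4 - 3*x).
Note φ(0) = φ(2) = 0, so the boundary term u·φ vanishes.
LHS = ∫_0^2 u(x) φ'(x) dx = ∫_0^2 (6*x^5 - 8*x^4 + 3*x^3 - x^2 - 4*x) dx. Term by term:
  ∫_0^2 6*x^5 dx = 64;  ∫_0^2 -8*x^4 dx = -256/5;  ∫_0^2 3*x^3 dx = 12;
  ∫_0^2 -x^2 dx = -8/3;  ∫_0^2 -4*x dx = -8.
Sum: 64 − 256/5 + 12 − 8/3 − 8 = 212/15.
So LHS = 212/15.
∫_0^2 v(x) φ(x) dx = ∫_0^2 (6*x^5 - 12*x^4 + x^3 - 2*x^2) dx. Term by term:
  ∫_0^2 6*x^5 dx = 64;  ∫_0^2 -12*x^4 dx = -384/5;  ∫_0^2 x^3 dx = 4;
  ∫_0^2 -2*x^2 dx = -16/3.
Sum: 64 − 384/5 + 4 − 16/3 = -212/15.
So RHS = -∫_0^2 v(x) φ(x) dx = 212/15.
LHS = RHS, so the identity holds for this test φ.
Moreover u is smooth here and v(x) = u'(x) = -6*x**2 - 1 pointwise, so the identity holds for every test function. Hence v is the weak derivative of u.


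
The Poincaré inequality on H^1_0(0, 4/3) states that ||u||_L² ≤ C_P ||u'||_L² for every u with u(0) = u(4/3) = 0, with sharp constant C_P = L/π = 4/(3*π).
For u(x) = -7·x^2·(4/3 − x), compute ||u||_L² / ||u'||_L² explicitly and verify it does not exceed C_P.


||u||_L² / ||u'||_L² = 2*sqrt(14)/21 < C_P = 4/(3*π).

u(x) = -7·x^2·(4/3 − x), so u'(x) = 7*x*(9*x - 8)/3.
u(x) = -7·x^2·(4/3 − x) vanishes at x = 0 and x = 4/3, so u ∈ H^1_0(0, 4/3). Differentiate via the product rule and integrate the resulting polynomials term by term.
  ∫_0^4/3 u² dx = ∫_0^4/3 (49*x^6 - 392*x^5/3 + 784*x^4/9) dx. Term by term:
    ∫_0^4/3 49*x^6 dx = 114688/2187;  ∫_0^4/3 -392*x^5/3 dx = -802816/6561;  ∫_0^4/3 784*x^4/9 dx = 802816/10935.
  Sum: 114688/2187 − 802816/6561 + 802816/10935 = 114688/32805.
  ∫_0^4/3 (u')² dx = ∫_0^4/3 (441*x^4 - 784*x^3 + 3136*x^2/9) dx. Term by term:
    ∫_0^4/3 441*x^4 dx = 50176/135;  ∫_0^4/3 -784*x^3 dx = -50176/81;  ∫_0^4/3 3136*x^2/9 dx = 200704/729.
  Sum: 50176/135 − 50176/81 + 200704/729 = 100352/3645.
∫_0^4/3 u² dx = 114688/32805, so ||u||_L² = 128*sqrt(35)/405.
∫_0^4/3 (u')² dx = 100352/3645, so ||u'||_L² = 224*sqrt(10)/135.
Ratio ||u||_L² / ||u'||_L² = 2*sqrt(14)/21.
Sharp Poincaré constant on H^1_0(0, 4/3) is C_P = L/π = 4/(3*π), achieved by sin(3*π/4·x).
A polynomial bump cannot attain the sharp Poincaré constant (only the first sine eigenfunction does), so the ratio is strictly less than C_P, consistent with ||u||_L² ≤ C_P ||u'||_L².


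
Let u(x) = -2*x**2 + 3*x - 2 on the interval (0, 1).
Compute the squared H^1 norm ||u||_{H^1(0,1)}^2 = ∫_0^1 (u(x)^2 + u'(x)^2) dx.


||u||_{H^1}^2 = 19/5

The H^1 norm (squared) on an interval (0, L) is
  ||u||_{H^1}^2 = ∫_0^L u(x)^2 dx + ∫_0^L u'(x)^2 dx.
Compute u'(x) = 3 - 4*x.
Then u(x)^2 = 4*x**4 - 12*x**3 + 17*x**2 - 12*x + 4 and u'(x)^2 = 16*x**2 - 24*x + 9.
Integrate each monomial from 0 to 1 using ∫_0^1 c·x^n dx = c·1^(n+1)/(n+1):
  ∫_0^1 u(x)^2 dx = ∫_0^1 (4*x^4 - 12*x^3 + 17*x^2 - 12*x + 4) dx. Term by term:
    ∫_0^1 4*x^4 dx = 4/5;  ∫_0^1 -12*x^3 dx = -3;  ∫_0^1 17*x^2 dx = 17/3;
    ∫_0^1 -12*x dx = -6;  ∫_0^1 4 dx = 4.
  Sum: 4/5 − 3 + 17/3 − 6 + 4 = 22/15.
  ∫_0^1 u'(x)^2 dx = ∫_0^1 (16*x^2 - 24*x + 9) dx. Term by term:
    ∫_0^1 16*x^2 dx = 16/3;  ∫_0^1 -24*x dx = -12;  ∫_0^1 9 dx = 9.
  Sum: 16/3 − 12 + 9 = 7/3.
Adding: ||u||_{H^1}^2 = 22/15 + 7/3 = 19/5.


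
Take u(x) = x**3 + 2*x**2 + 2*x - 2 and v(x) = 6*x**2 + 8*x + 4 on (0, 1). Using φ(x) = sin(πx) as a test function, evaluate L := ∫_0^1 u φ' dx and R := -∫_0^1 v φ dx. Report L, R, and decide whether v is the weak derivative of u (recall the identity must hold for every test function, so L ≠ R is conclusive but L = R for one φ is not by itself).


LHS = -11/π + 12/π^3, RHS = -22/π + 24/π^3. No, v is not the weak derivative of u.

u(x) = x**3 + 2*x**2 + 2*x - 2, classical derivative u'(x) = 3*x**2 + 4*x + 2.
φ(x) = sin(πx), so φ'(x) = π*cos(π*x).
Note φ(0) = φ(1) = 0, so the boundary term u·φ vanishes.
LHS = ∫_0^1 u(x) φ'(x) dx = ∫_0^1 (π*x^3*cos(π*x) + 2*π*x^2*cos(π*x) + 2*π*x*cos(π*x) - 2*π*cos(π*x)) dx. Term by term:
  ∫_0^1 -2*π*cos(π*x) dx = 0;  ∫_0^1 π*x^3*cos(π*x) dx = -3/π + 12/π^3;  ∫_0^1 2*π*x*cos(π*x) dx = -4/π;
  ∫_0^1 2*π*x^2*cos(π*x) dx = -4/π.
Sum: 0 + -3/π + 12/π^3 − 4/π − 4/π = -11/π + 12/π^3.
So LHS = -11/π + 12/π^3.
∫_0^1 v(x) φ(x) dx = ∫_0^1 (6*x^2*sin(π*x) + 8*x*sin(π*x) + 4*sin(π*x)) dx. Term by term:
  ∫_0^1 4*sin(π*x) dx = 8/π;  ∫_0^1 6*x^2*sin(π*x) dx = -24/π^3 + 6/π;  ∫_0^1 8*x*sin(π*x) dx = 8/π.
Sum: 8/π + -24/π^3 + 6/π + 8/π = -24/π^3 + 22/π.
So RHS = -∫_0^1 v(x) φ(x) dx = -22/π + 24/π^3.
LHS − RHS = -12/π^3 + 11/π ≠ 0, so the identity fails.
(For a valid weak derivative the identity must hold for EVERY test function, in particular this one. The failure shows v is NOT the weak derivative of u.)
Correct weak derivative would be u'(x) = 3*x**2 + 4*x + 2.


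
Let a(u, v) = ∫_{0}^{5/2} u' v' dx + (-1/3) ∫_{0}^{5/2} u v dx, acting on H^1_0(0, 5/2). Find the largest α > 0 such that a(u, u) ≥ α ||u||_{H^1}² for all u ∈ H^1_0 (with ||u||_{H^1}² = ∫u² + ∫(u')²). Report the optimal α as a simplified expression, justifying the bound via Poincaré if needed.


α = (-25 + 12*π^2)/(3*(25 + 4*π^2))

Coercivity of a(·,·) on H^1_0(0, 5/2) means a(u, u) ≥ α ||u||_{H^1}² for every u ∈ H^1_0.
The interval has length L = 5/2, and Poincaré/coercivity depend only on L. Here a(u, u) = ∫(u')² + (-1/3)·∫u².
Here c = -1/3 < 0 with |c| < (π/L)² = 4*π^2/25, so coercivity still holds. The condition a(u,u) ≥ α||u||_{H^1}² reads (1−α)∫(u')² ≥ (α−c)∫u². Any admissible α is ≤ 1 (rapidly oscillating u have ∫u²/∫(u')² → 0), and α = 1 would force 0 ≥ (1−c)∫u², impossible since c < 1; so 1−α > 0. By the sharp Poincaré inequality on H^1_0 of an interval of length L, ∫(u')² ≥ (π/L)²∫u² with equality for the first sine mode sin(π(x−x₀)/L) (x₀ the left endpoint), so the inequality holds for all u iff (1−α)(π/L)² ≥ α − c, i.e. α ≤ ((π/L)² + c)/((π/L)² + 1) = (1 + c(L/π)²)/(1 + (L/π)²). (Direct route, valid since c ≤ 0: Poincaré gives c∫u² ≥ c(L/π)²∫(u')², so a(u,u) ≥ (1 + c(L/π)²)∫(u')², while ||u||_{H^1}² ≤ (1 + (L/π)²)∫(u')²; dividing yields the same α.) With (π/L)² = 4*π^2/25 and c = -1/3, the largest admissible constant is α = ((π/L)² + c)/((π/L)² + 1).
Simplifying, α = (-25 + 12*π^2)/(3*(25 + 4*π^2)).


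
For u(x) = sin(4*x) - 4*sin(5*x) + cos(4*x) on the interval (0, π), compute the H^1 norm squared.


||u||_{H^1(0,π)}^2 = -1360/9 + 225*π

u'(x) = -4*sin(4*x) + 4*cos(4*x) - 20*cos(5*x).
Expand u² and (u')² and integrate term by term on (0, π), using: for integers n ≥ 1, ∫_0^π sin²(nx) dx = ∫_0^π cos²(nx) dx = π/2; for n ≠ n', ∫_0^π sin(nx)sin(n'x) dx = ∫_0^π cos(nx)cos(n'x) dx = 0; and by product-to-sum, ∫_0^π sin(nx)cos(n'x) dx = ½∫_0^π [sin((n+n')x) + sin((n−n')x)] dx, which is 0 when n+n' is even and 2n/(n²−n'²) when n+n' is odd (it need not vanish on (0, π)).
  u² squared terms: (-4)²·∫sin(5x)² dx = 16·π/2 = 8*π;  (1)²·∫cos(4x)² dx = 1·π/2 = π/2;  (1)²·∫sin(4x)² dx = 1·π/2 = π/2.
  u² cross terms: 2·(-4)·(1)·∫sin(5x)·cos(4x) dx = -8·(10/9) = -80/9;  2·(-4)·(1)·∫sin(5x)·sin(4x) dx = -8·(0) = 0;  2·(1)·(1)·∫cos(4x)·sin(4x) dx = 2·(0) = 0.
  So ∫_0^π u² dx = 8*π + π/2 + π/2 − 80/9 + 0 + 0 = -80/9 + 9*π.
  (u')² squared terms: (-20)²·∫cos(5x)² dx = 400·π/2 = 200*π;  (-4)²·∫sin(4x)² dx = 16·π/2 = 8*π;  (4)²·∫cos(4x)² dx = 16·π/2 = 8*π.
  (u')² cross terms: 2·(-20)·(-4)·∫cos(5x)·sin(4x) dx = 160·(-8/9) = -1280/9;  2·(-20)·(4)·∫cos(5x)·cos(4x) dx = -160·(0) = 0;  2·(-4)·(4)·∫sin(4x)·cos(4x) dx = -32·(0) = 0.
  So ∫_0^π (u')² dx = 200*π + 8*π + 8*π − 1280/9 + 0 + 0 = -1280/9 + 216*π.
||u||_{H^1}^2 = (-80/9 + 9*π) + (-1280/9 + 216*π) = -1360/9 + 225*π.


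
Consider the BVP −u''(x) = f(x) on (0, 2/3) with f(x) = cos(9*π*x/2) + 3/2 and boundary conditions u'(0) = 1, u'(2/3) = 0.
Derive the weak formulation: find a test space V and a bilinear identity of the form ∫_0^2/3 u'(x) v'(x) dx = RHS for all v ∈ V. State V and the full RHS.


V = H^1(0, 2/3) (v unrestricted at boundary; u is determined up to an additive constant); weak form: ∫_0^2/3 u'v' dx = ∫_0^2/3 (cos(9*π*x/2) + 3/2) v dx − v(0) for all v ∈ V.

Multiply both sides by a test function v and integrate from 0 to 2/3:
  ∫_0^2/3 −u''(x) v(x) dx = ∫_0^2/3 f(x) v(x) dx.
Integrate the LHS by parts once:
  ∫_0^2/3 −u'' v dx = −[u'(x) v(x)]_0^2/3 + ∫_0^2/3 u'(x) v'(x) dx.
Thus ∫_0^2/3 u'(x) v'(x) dx = ∫_0^2/3 f(x) v(x) dx + [u'(x) v(x)]_0^2/3.
Choose V so that boundary terms are either known or forced to vanish.
u has inhomogeneous Neumann u'(0) = 1, u'(2/3) = 0. [u' v]_0^2/3 = (0)·v(2/3) − (1)·v(0) = − v(0). Take V = H^1(0, 2/3); boundary term becomes part of RHS.
Weak formulation: find u (satisfying any essential BC) such that ∫_0^2/3 u'(x) v'(x) dx = ∫_0^2/3 f v dx − v(0) for all v ∈ V (Neumann data are natural BCs: they enter the RHS as boundary terms).
Substituting f(x) = cos(9*π*x/2) + 3/2, the right-hand side is ∫_0^2/3 (cos(9*π*x/2) + 3/2) v dx − v(0).
Compatibility check (pure Neumann): taking v ≡ 1 ∈ V gives 0 = ∫_0^2/3 f dx + (0) − (1), i.e. ∫_0^2/3 f dx must equal u'(0) − u'(2/3) = 1. Indeed ∫_0^2/3 (cos(9*π*x/2) + 3/2) dx = 1, so the data are compatible. The solution is then unique only up to an additive constant (fix it e.g. by requiring ∫_0^2/3 u dx = 0).


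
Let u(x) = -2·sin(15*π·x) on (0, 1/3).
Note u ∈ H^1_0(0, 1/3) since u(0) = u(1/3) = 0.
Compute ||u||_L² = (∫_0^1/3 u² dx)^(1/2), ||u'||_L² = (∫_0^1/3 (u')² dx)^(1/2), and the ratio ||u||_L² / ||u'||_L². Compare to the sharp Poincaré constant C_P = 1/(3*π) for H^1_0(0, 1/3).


||u||_L² / ||u'||_L² = 1/(15*π) < C_P = 1/(3*π).

u(x) = -2·sin(15*π·x), so u'(x) = -30*π*cos(15*π*x).
Writing u(x) = A·sin(kπx/L) with A = -2 and k = 5, use ∫_0^L sin²(kπx/L) dx = L/2 and ∫_0^L cos²(kπx/L) dx = L/2.
u² = 4·sin²(15*π·x) and (u')² = 900*π^2·cos²(15*π·x), and each of sin², cos² integrates to L/2 = 1/6 over (0, 1/3).
∫_0^1/3 u² dx = 2/3, so ||u||_L² = sqrt(6)/3.
∫_0^1/3 (u')² dx = 150*π^2, so ||u'||_L² = 5*sqrt(6)*π.
Ratio ||u||_L² / ||u'||_L² = 1/(15*π).
Sharp Poincaré constant on H^1_0(0, 1/3) is C_P = L/π = 1/(3*π), achieved by sin(3*π·x).
This is the k = 5 harmonic; the ratio L/(kπ) is strictly less than C_P = L/π, consistent with the sharp inequality ||u||_L² ≤ C_P ||u'||_L².


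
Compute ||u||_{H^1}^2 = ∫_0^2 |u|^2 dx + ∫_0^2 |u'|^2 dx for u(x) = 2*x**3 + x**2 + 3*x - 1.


||u||_{H^1}^2 = 24176/35

The H^1 norm (squared) on an interval (0, L) is
  ||u||_{H^1}^2 = ∫_0^L u(x)^2 dx + ∫_0^L u'(x)^2 dx.
Compute u'(x) = 6*x**2 + 2*x + 3.
Then u(x)^2 = 4*x**6 + 4*x**5 + 13*x**4 + 2*x**3 + 7*x**2 - 6*x + 1 and u'(x)^2 = 36*x**4 + 24*x**3 + 40*x**2 + 12*x + 9.
Integrate each monomial from 0 to 2 using ∫_0^2 c·x^n dx = c·2^(n+1)/(n+1):
  ∫_0^2 u(x)^2 dx = ∫_0^2 (4*x^6 + 4*x^5 + 13*x^4 + 2*x^3 + 7*x^2 - 6*x + 1) dx. Term by term:
    ∫_0^2 4*x^6 dx = 512/7;  ∫_0^2 4*x^5 dx = 128/3;  ∫_0^2 13*x^4 dx = 416/5;
    ∫_0^2 2*x^3 dx = 8;  ∫_0^2 7*x^2 dx = 56/3;  ∫_0^2 -6*x dx = -12;
    ∫_0^2 1 dx = 2.
  Sum: 512/7 + 128/3 + 416/5 + 8 + 56/3 − 12 + 2 = 22646/105.
  ∫_0^2 u'(x)^2 dx = ∫_0^2 (36*x^4 + 24*x^3 + 40*x^2 + 12*x + 9) dx. Term by term:
    ∫_0^2 36*x^4 dx = 1152/5;  ∫_0^2 24*x^3 dx = 96;  ∫_0^2 40*x^2 dx = 320/3;
    ∫_0^2 12*x dx = 24;  ∫_0^2 9 dx = 18.
  Sum: 1152/5 + 96 + 320/3 + 24 + 18 = 7126/15.
Adding: ||u||_{H^1}^2 = 22646/105 + 7126/15 = 24176/35.


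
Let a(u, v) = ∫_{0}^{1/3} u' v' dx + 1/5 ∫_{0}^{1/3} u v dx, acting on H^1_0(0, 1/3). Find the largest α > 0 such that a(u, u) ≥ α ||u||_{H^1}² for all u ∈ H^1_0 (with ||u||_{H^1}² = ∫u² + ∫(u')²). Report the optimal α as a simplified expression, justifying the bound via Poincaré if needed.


α = (1 + 45*π^2)/(5*(1 + 9*π^2))

Coercivity of a(·,·) on H^1_0(0, 1/3) means a(u, u) ≥ α ||u||_{H^1}² for every u ∈ H^1_0.
The interval has length L = 1/3, and Poincaré/coercivity depend only on L. Here a(u, u) = ∫(u')² + (1/5)·∫u².
Here 0 < c = 1/5 < 1. The condition a(u,u) ≥ α||u||_{H^1}² reads (1−α)∫(u')² ≥ (α−c)∫u². Any admissible α is ≤ 1 (rapidly oscillating u have ∫u²/∫(u')² → 0), and α = 1 would force 0 ≥ (1−c)∫u², impossible since c < 1; so 1−α > 0. By the sharp Poincaré inequality on H^1_0 of an interval of length L, ∫(u')² ≥ (π/L)²∫u² with equality for the first sine mode sin(π(x−x₀)/L) (x₀ the left endpoint), so the inequality holds for all u iff (1−α)(π/L)² ≥ α − c, i.e. α ≤ ((π/L)² + c)/((π/L)² + 1) = (1 + c(L/π)²)/(1 + (L/π)²). With (π/L)² = 9*π^2 and c = 1/5, the largest admissible constant is α = ((π/L)² + c)/((π/L)² + 1).
Simplifying, α = (1 + 45*π^2)/(5*(1 + 9*π^2)).


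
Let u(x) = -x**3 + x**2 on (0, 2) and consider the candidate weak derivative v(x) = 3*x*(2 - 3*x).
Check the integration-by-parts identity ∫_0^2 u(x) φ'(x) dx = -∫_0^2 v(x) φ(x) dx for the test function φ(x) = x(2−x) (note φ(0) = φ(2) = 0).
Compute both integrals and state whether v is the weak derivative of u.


LHS = 32/15, RHS = 32/5. No, v is not the weak derivative of u.

u(x) = -x**3 + x**2, classical derivative u'(x) = -3*x**2 + 2*x.
φ(x) = x(2−x), so φ'(x) = 2 - 2*x.
Note φ(0) = φ(2) = 0, so the boundary term u·φ vanishes.
LHS = ∫_0^2 u(x) φ'(x) dx = ∫_0^2 (2*x^4 - 4*x^3 + 2*x^2) dx. Term by term:
  ∫_0^2 2*x^4 dx = 64/5;  ∫_0^2 -4*x^3 dx = -16;  ∫_0^2 2*x^2 dx = 16/3.
Sum: 64/5 − 16 + 16/3 = 32/15.
So LHS = 32/15.
∫_0^2 v(x) φ(x) dx = ∫_0^2 (9*x^4 - 24*x^3 + 12*x^2) dx. Term by term:
  ∫_0^2 9*x^4 dx = 288/5;  ∫_0^2 -24*x^3 dx = -96;  ∫_0^2 12*x^2 dx = 32.
Sum: 288/5 − 96 + 32 = -32/5.
So RHS = -∫_0^2 v(x) φ(x) dx = 32/5.
LHS − RHS = -64/15 ≠ 0, so the identity fails.
(For a valid weak derivative the identity must hold for EVERY test function, in particular this one. The failure shows v is NOT the weak derivative of u.)
Correct weak derivative would be u'(x) = -3*x**2 + 2*x.


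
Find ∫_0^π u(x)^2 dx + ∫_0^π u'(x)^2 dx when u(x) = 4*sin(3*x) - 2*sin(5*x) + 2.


||u||_{H^1(0,π)}^2 = 112/15 + 136*π

u'(x) = 12*cos(3*x) - 10*cos(5*x).
Expand u² and (u')² and integrate term by term on (0, π), using: for integers n ≥ 1, ∫_0^π sin²(nx) dx = ∫_0^π cos²(nx) dx = π/2; for n ≠ n', ∫_0^π sin(nx)sin(n'x) dx = ∫_0^π cos(nx)cos(n'x) dx = 0; and by product-to-sum, ∫_0^π sin(nx)cos(n'x) dx = ½∫_0^π [sin((n+n')x) + sin((n−n')x)] dx, which is 0 when n+n' is even and 2n/(n²−n'²) when n+n' is odd (it need not vanish on (0, π)). For the constant mode: ∫_0^π 1 dx = π, ∫_0^π cos(nx) dx = 0, ∫_0^π sin(nx) dx = (1−(−1)^n)/n.
  u² squared terms: (2)²·∫1 dx = 4·π = 4*π;  (-2)²·∫sin(5x)² dx = 4·π/2 = 2*π;  (4)²·∫sin(3x)² dx = 16·π/2 = 8*π.
  u² cross terms: 2·(2)·(-2)·∫1·sin(5x) dx = -8·(2/5) = -16/5;  2·(2)·(4)·∫1·sin(3x) dx = 16·(2/3) = 32/3;  2·(-2)·(4)·∫sin(5x)·sin(3x) dx = -16·(0) = 0.
  So ∫_0^π u² dx = 4*π + 2*π + 8*π − 16/5 + 32/3 + 0 = 112/15 + 14*π.
  (u')² squared terms: (-10)²·∫cos(5x)² dx = 100·π/2 = 50*π;  (12)²·∫cos(3x)² dx = 144·π/2 = 72*π.
  (u')² cross terms: 2·(-10)·(12)·∫cos(5x)·cos(3x) dx = -240·(0) = 0.
  So ∫_0^π (u')² dx = 50*π + 72*π + 0 = 122*π.
||u||_{H^1}^2 = (112/15 + 14*π) + (122*π) = 112/15 + 136*π.


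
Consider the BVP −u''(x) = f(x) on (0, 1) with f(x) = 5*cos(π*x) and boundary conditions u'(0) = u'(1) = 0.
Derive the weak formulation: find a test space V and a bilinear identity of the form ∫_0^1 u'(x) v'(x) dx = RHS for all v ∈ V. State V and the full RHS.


V = H^1(0, 1) (no boundary constraint on v; u is determined up to an additive constant); weak form: ∫_0^1 u'v' dx = ∫_0^1 (5*cos(π*x)) v dx for all v ∈ V.

Multiply both sides by a test function v and integrate from 0 to 1:
  ∫_0^1 −u''(x) v(x) dx = ∫_0^1 f(x) v(x) dx.
Integrate the LHS by parts once:
  ∫_0^1 −u'' v dx = −[u'(x) v(x)]_0^1 + ∫_0^1 u'(x) v'(x) dx.
Thus ∫_0^1 u'(x) v'(x) dx = ∫_0^1 f(x) v(x) dx + [u'(x) v(x)]_0^1.
Choose V so that boundary terms are either known or forced to vanish.
u has homogeneous Neumann: u'(0) = u'(1) = 0. So [u' v]_0^1 = 0·v(1) − 0·v(0) = 0 for any v; take V = H^1(0, 1).
Weak formulation: find u (satisfying any essential BC) such that ∫_0^1 u'(x) v'(x) dx = ∫_0^1 f v dx for all v ∈ V (homogeneous Neumann, so boundary terms vanish).
Substituting f(x) = 5*cos(π*x), the right-hand side is ∫_0^1 (5*cos(π*x)) v dx.
Compatibility check (pure Neumann): taking v ≡ 1 ∈ V gives 0 = ∫_0^1 f dx + (0) − (0), i.e. ∫_0^1 f dx must equal u'(0) − u'(1) = 0. Indeed ∫_0^1 (5*cos(π*x)) dx = 0, so the data are compatible. The solution is then unique only up to an additive constant (fix it e.g. by requiring ∫_0^1 u dx = 0).


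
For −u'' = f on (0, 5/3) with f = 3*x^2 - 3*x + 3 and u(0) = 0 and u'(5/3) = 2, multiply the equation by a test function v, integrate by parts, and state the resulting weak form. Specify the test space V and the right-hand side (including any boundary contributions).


V = {v ∈ H^1(0, 5/3) : v(0) = 0} (test functions vanish at x = 0 where u is specified); weak form: ∫_0^5/3 u'v' dx = ∫_0^5/3 (3*x^2 - 3*x + 3) v dx + 2·v(5/3) for all v ∈ V.

Multiply both sides by a test function v and integrate from 0 to 5/3:
  ∫_0^5/3 −u''(x) v(x) dx = ∫_0^5/3 f(x) v(x) dx.
Integrate the LHS by parts once:
  ∫_0^5/3 −u'' v dx = −[u'(x) v(x)]_0^5/3 + ∫_0^5/3 u'(x) v'(x) dx.
Thus ∫_0^5/3 u'(x) v'(x) dx = ∫_0^5/3 f(x) v(x) dx + [u'(x) v(x)]_0^5/3.
Choose V so that boundary terms are either known or forced to vanish.
Mixed BC: u(0) = 0 (Dirichlet) and u'(5/3) = 2 (Neumann). Define V = {v ∈ H^1(0, 5/3) : v(0) = 0}. Then [u' v]_0^5/3 = u'(5/3)·v(5/3) − u'(0)·0 = 2·v(5/3).
Weak formulation: find u (satisfying any essential BC) such that ∫_0^5/3 u'(x) v'(x) dx = ∫_0^5/3 f v dx + 2·v(5/3) for all v ∈ V (Dirichlet at 0 absorbed into V; Neumann datum at x = 5/3 contributes the boundary term).
Substituting f(x) = 3*x^2 - 3*x + 3, the right-hand side is ∫_0^5/3 (3*x^2 - 3*x + 3) v dx + 2·v(5/3).


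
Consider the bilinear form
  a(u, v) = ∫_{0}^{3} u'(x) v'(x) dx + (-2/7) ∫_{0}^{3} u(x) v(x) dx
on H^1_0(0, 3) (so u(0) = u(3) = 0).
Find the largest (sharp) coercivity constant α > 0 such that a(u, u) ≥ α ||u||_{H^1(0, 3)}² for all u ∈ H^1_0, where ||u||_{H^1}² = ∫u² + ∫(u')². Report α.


α = (-18/7 + π^2)/(9 + π^2)

Coercivity of a(·,·) on H^1_0(0, 3) means a(u, u) ≥ α ||u||_{H^1}² for every u ∈ H^1_0.
The interval has length L = 3, and Poincaré/coercivity depend only on L. Here a(u, u) = ∫(u')² + (-2/7)·∫u².
Here c = -2/7 < 0 with |c| < (π/L)² = π^2/9, so coercivity still holds. The condition a(u,u) ≥ α||u||_{H^1}² reads (1−α)∫(u')² ≥ (α−c)∫u². Any admissible α is ≤ 1 (rapidly oscillating u have ∫u²/∫(u')² → 0), and α = 1 would force 0 ≥ (1−c)∫u², impossible since c < 1; so 1−α > 0. By the sharp Poincaré inequality on H^1_0 of an interval of length L, ∫(u')² ≥ (π/L)²∫u² with equality for the first sine mode sin(π(x−x₀)/L) (x₀ the left endpoint), so the inequality holds for all u iff (1−α)(π/L)² ≥ α − c, i.e. α ≤ ((π/L)² + c)/((π/L)² + 1) = (1 + c(L/π)²)/(1 + (L/π)²). (Direct route, valid since c ≤ 0: Poincaré gives c∫u² ≥ c(L/π)²∫(u')², so a(u,u) ≥ (1 + c(L/π)²)∫(u')², while ||u||_{H^1}² ≤ (1 + (L/π)²)∫(u')²; dividing yields the same α.) With (π/L)² = π^2/9 and c = -2/7, the largest admissible constant is α = ((π/L)² + c)/((π/L)² + 1).
Simplifying, α = (-18/7 + π^2)/(9 + π^2).


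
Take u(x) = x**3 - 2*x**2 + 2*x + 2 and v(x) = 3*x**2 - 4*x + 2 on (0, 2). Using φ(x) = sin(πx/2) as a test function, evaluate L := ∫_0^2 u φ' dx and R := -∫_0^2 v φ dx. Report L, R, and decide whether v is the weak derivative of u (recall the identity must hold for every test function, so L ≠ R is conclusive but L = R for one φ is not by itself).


LHS = -16/π + 96/π^3, RHS = -16/π + 96/π^3. Yes, v = u' weakly.

u(x) = x**3 - 2*x**2 + 2*x + 2, classical derivative u'(x) = 3*x**2 - 4*x + 2.
φ(x) = sin(πx/2), so φ'(x) = π*cos(π*x/2)/2.
Note φ(0) = φ(2) = 0, so the boundary term u·φ vanishes.
LHS = ∫_0^2 u(x) φ'(x) dx = ∫_0^2 (π*x^3*cos(π*x/2)/2 - π*x^2*cos(π*x/2) + π*x*cos(π*x/2) + π*cos(π*x/2)) dx. Term by term:
  ∫_0^2 π*cos(π*x/2) dx = 0;  ∫_0^2 π*x*cos(π*x/2) dx = -8/π;  ∫_0^2 π*x^3*cos(π*x/2)/2 dx = -24/π + 96/π^3;
  ∫_0^2 -π*x^2*cos(π*x/2) dx = 16/π.
Sum: 0 − 8/π + -24/π + 96/π^3 + 16/π = -16/π + 96/π^3.
So LHS = -16/π + 96/π^3.
∫_0^2 v(x) φ(x) dx = ∫_0^2 (3*x^2*sin(π*x/2) - 4*x*sin(π*x/2) + 2*sin(π*x/2)) dx. Term by term:
  ∫_0^2 2*sin(π*x/2) dx = 8/π;  ∫_0^2 -4*x*sin(π*x/2) dx = -16/π;  ∫_0^2 3*x^2*sin(π*x/2) dx = -96/π^3 + 24/π.
Sum: 8/π − 16/π + -96/π^3 + 24/π = -96/π^3 + 16/π.
So RHS = -∫_0^2 v(x) φ(x) dx = -16/π + 96/π^3.
LHS = RHS, so the identity holds for this test φ.
Moreover u is smooth here and v(x) = u'(x) = 3*x**2 - 4*x + 2 pointwise, so the identity holds for every test function. Hence v is the weak derivative of u.


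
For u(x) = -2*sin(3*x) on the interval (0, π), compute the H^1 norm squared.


||u||_{H^1(0,π)}^2 = 20*π

u'(x) = -6*cos(3*x).
Expand u² and (u')² and integrate term by term on (0, π), using: for integers n ≥ 1, ∫_0^π sin²(nx) dx = ∫_0^π cos²(nx) dx = π/2; for n ≠ n', ∫_0^π sin(nx)sin(n'x) dx = ∫_0^π cos(nx)cos(n'x) dx = 0; and by product-to-sum, ∫_0^π sin(nx)cos(n'x) dx = ½∫_0^π [sin((n+n')x) + sin((n−n')x)] dx, which is 0 when n+n' is even and 2n/(n²−n'²) when n+n' is odd (it need not vanish on (0, π)).
  u² squared terms: (-2)²·∫sin(3x)² dx = 4·π/2 = 2*π.
  So ∫_0^π u² dx = 2*π.
  (u')² squared terms: (-6)²·∫cos(3x)² dx = 36·π/2 = 18*π.
  So ∫_0^π (u')² dx = 18*π.
||u||_{H^1}^2 = (2*π) + (18*π) = 20*π.


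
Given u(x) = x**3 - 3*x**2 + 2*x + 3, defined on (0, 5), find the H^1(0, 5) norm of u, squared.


||u||_{H^1}^2 = 170305/42

The H^1 norm (squared) on an interval (0, L) is
  ||u||_{H^1}^2 = ∫_0^L u(x)^2 dx + ∫_0^L u'(x)^2 dx.
Compute u'(x) = 3*x**2 - 6*x + 2.
Then u(x)^2 = x**6 - 6*x**5 + 13*x**4 - 6*x**3 - 14*x**2 + 12*x + 9 and u'(x)^2 = 9*x**4 - 36*x**3 + 48*x**2 - 24*x + 4.
Integrate each monomial from 0 to 5 using ∫_0^5 c·x^n dx = c·5^(n+1)/(n+1):
  ∫_0^5 u(x)^2 dx = ∫_0^5 (x^6 - 6*x^5 + 13*x^4 - 6*x^3 - 14*x^2 + 12*x + 9) dx. Term by term:
    ∫_0^5 x^6 dx = 78125/7;  ∫_0^5 -6*x^5 dx = -15625;  ∫_0^5 13*x^4 dx = 8125;
    ∫_0^5 -6*x^3 dx = -1875/2;  ∫_0^5 -14*x^2 dx = -1750/3;  ∫_0^5 12*x dx = 150;
    ∫_0^5 9 dx = 45.
  Sum: 78125/7 − 15625 + 8125 − 1875/2 − 1750/3 + 150 + 45 = 98065/42.
  ∫_0^5 u'(x)^2 dx = ∫_0^5 (9*x^4 - 36*x^3 + 48*x^2 - 24*x + 4) dx. Term by term:
    ∫_0^5 9*x^4 dx = 5625;  ∫_0^5 -36*x^3 dx = -5625;  ∫_0^5 48*x^2 dx = 2000;
    ∫_0^5 -24*x dx = -300;  ∫_0^5 4 dx = 20.
  Sum: 5625 − 5625 + 2000 − 300 + 20 = 1720.
Adding: ||u||_{H^1}^2 = 98065/42 + 1720 = 170305/42.


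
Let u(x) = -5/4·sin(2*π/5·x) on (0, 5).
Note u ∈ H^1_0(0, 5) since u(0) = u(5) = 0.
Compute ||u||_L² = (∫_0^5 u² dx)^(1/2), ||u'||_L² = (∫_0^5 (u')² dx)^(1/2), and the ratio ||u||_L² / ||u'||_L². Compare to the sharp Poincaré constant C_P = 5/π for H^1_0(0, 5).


||u||_L² / ||u'||_L² = 5/(2*π) < C_P = 5/π.

u(x) = -5/4·sin(2*π/5·x), so u'(x) = -π*cos(2*π*x/5)/2.
Writing u(x) = A·sin(kπx/L) with A = -5/4 and k = 2, use ∫_0^L sin²(kπx/L) dx = L/2 and ∫_0^L cos²(kπx/L) dx = L/2.
u² = 25/16·sin²(2*π/5·x) and (u')² = π^2/4·cos²(2*π/5·x), and each of sin², cos² integrates to L/2 = 5/2 over (0, 5).
∫_0^5 u² dx = 125/32, so ||u||_L² = 5*sqrt(10)/8.
∫_0^5 (u')² dx = 5*π^2/8, so ||u'||_L² = sqrt(10)*π/4.
Ratio ||u||_L² / ||u'||_L² = 5/(2*π).
Sharp Poincaré constant on H^1_0(0, 5) is C_P = L/π = 5/π, achieved by sin(π/5·x).
This is the k = 2 harmonic; the ratio L/(kπ) is strictly less than C_P = L/π, consistent with the sharp inequality ||u||_L² ≤ C_P ||u'||_L².


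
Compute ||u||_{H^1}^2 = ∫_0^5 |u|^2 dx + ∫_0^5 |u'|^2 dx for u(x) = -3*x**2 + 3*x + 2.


||u||_{H^1}^2 = 7905/2

The H^1 norm (squared) on an interval (0, L) is
  ||u||_{H^1}^2 = ∫_0^L u(x)^2 dx + ∫_0^L u'(x)^2 dx.
Compute u'(x) = 3 - 6*x.
Then u(x)^2 = 9*x**4 - 18*x**3 - 3*x**2 + 12*x + 4 and u'(x)^2 = 36*x**2 - 36*x + 9.
Integrate each monomial from 0 to 5 using ∫_0^5 c·x^n dx = c·5^(n+1)/(n+1):
  ∫_0^5 u(x)^2 dx = ∫_0^5 (9*x^4 - 18*x^3 - 3*x^2 + 12*x + 4) dx. Term by term:
    ∫_0^5 9*x^4 dx = 5625;  ∫_0^5 -18*x^3 dx = -5625/2;  ∫_0^5 -3*x^2 dx = -125;
    ∫_0^5 12*x dx = 150;  ∫_0^5 4 dx = 20.
  Sum: 5625 − 5625/2 − 125 + 150 + 20 = 5715/2.
  ∫_0^5 u'(x)^2 dx = ∫_0^5 (36*x^2 - 36*x + 9) dx. Term by term:
    ∫_0^5 36*x^2 dx = 1500;  ∫_0^5 -36*x dx = -450;  ∫_0^5 9 dx = 45.
  Sum: 1500 − 450 + 45 = 1095.
Adding: ||u||_{H^1}^2 = 5715/2 + 1095 = 7905/2.


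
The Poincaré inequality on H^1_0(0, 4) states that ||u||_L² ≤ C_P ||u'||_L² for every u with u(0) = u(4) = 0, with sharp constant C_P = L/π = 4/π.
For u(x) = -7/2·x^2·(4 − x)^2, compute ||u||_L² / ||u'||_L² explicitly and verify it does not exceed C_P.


||u||_L² / ||u'||_L² = 2*sqrt(3)/3 < C_P = 4/π.

u(x) = -7/2·x^2·(4 − x)^2, so u'(x) = 14*x*(-x^2 + 6*x - 8).
u(x) = -7/2·x^2·(4 − x)^2 vanishes at x = 0 and x = 4, so u ∈ H^1_0(0, 4). Differentiate via the product rule and integrate the resulting polynomials term by term.
  ∫_0^4 u² dx = ∫_0^4 (49*x^8/4 - 196*x^7 + 1176*x^6 - 3136*x^5 + 3136*x^4) dx. Term by term:
    ∫_0^4 49*x^8/4 dx = 3211264/9;  ∫_0^4 -196*x^7 dx = -1605632;  ∫_0^4 1176*x^6 dx = 2752512;
    ∫_0^4 -3136*x^5 dx = -6422528/3;  ∫_0^4 3136*x^4 dx = 3211264/5.
  Sum: 3211264/9 − 1605632 + 2752512 − 6422528/3 + 3211264/5 = 229376/45.
  ∫_0^4 (u')² dx = ∫_0^4 (196*x^6 - 2352*x^5 + 10192*x^4 - 18816*x^3 + 12544*x^2) dx. Term by term:
    ∫_0^4 196*x^6 dx = 458752;  ∫_0^4 -2352*x^5 dx = -1605632;  ∫_0^4 10192*x^4 dx = 10436608/5;
    ∫_0^4 -18816*x^3 dx = -1204224;  ∫_0^4 12544*x^2 dx = 802816/3.
  Sum: 458752 − 1605632 + 10436608/5 − 1204224 + 802816/3 = 57344/15.
∫_0^4 u² dx = 229376/45, so ||u||_L² = 128*sqrt(70)/15.
∫_0^4 (u')² dx = 57344/15, so ||u'||_L² = 64*sqrt(210)/15.
Ratio ||u||_L² / ||u'||_L² = 2*sqrt(3)/3.
Sharp Poincaré constant on H^1_0(0, 4) is C_P = L/π = 4/π, achieved by sin(π/4·x).
A polynomial bump cannot attain the sharp Poincaré constant (only the first sine eigenfunction does), so the ratio is strictly less than C_P, consistent with ||u||_L² ≤ C_P ||u'||_L².
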